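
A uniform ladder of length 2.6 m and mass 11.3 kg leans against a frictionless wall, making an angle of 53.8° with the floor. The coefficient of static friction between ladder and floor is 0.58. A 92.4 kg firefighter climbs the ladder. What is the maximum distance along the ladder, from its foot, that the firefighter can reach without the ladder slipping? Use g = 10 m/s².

d ≈ 2.15 m

Choose the foot of the ladder as the axis so the floor normal and friction both act there and drop out.
Ladder weight 11.3×10 = 113 N acts at 1.3 m along the ladder; its horizontal arm is 1.3·cos53.8° = 0.7678 m → τ = 86.76 N·m clockwise.
Firefighter weight 92.4×10 = 924 N at distance d → arm d·cos53.8° → τ = 924·d·0.5906 clockwise.
Wall normal N at the top has arm L sinθ = 2.098 m counterclockwise, so Στ = 0 gives N·2.098 = 86.76 + 545.7·d.
ΣFy = 0 ⇒ N_floor = 1037 N, so the maximum friction is μ_s·N_floor = 0.58×1037 = 601.5 N. ΣFx = 0 ⇒ N_wall = f, so at the slipping point N = 601.5 N.
Substituting: 601.5×2.098 = 86.76 + 545.7·d ⇒ d = (1262 − 86.76) / 545.7 = 2.15 m.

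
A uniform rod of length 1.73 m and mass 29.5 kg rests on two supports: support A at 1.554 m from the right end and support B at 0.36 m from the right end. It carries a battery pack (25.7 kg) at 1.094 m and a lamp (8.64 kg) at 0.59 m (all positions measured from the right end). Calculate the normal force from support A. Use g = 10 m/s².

Sum moments about support B (its reaction then has zero moment arm).
Beam weight: 29.5 × 10 = 295 N down at 0.865 m → arm 0.505 m, τ = 295 × 0.505 = 149 N·m counterclockwise.
Battery pack: 25.7 × 10 = 257 N down at 1.094 m → arm 0.734 m, τ = 257 × 0.734 = 188.6 N·m counterclockwise.
Lamp: 8.64 × 10 = 86.4 N down at 0.59 m → arm 0.23 m, τ = 86.4 × 0.23 = 19.87 N·m counterclockwise.
Net load moment about support B = 357.5 N·m counterclockwise.
Reaction R at support A is upward at 1.554 m, arm 1.194 m → moment R × 1.194 clockwise.
Setting net torque to zero: R × 1.194 = 357.5 → R = 299 N.

R_A ≈ 299 N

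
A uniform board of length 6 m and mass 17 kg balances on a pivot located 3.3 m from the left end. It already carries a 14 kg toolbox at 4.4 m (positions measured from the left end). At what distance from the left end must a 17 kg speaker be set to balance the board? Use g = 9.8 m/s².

x ≈ 2.69 m from the left end

About the pivot (at 3.3 m from the left end):
Beam weight: 17 × 9.8 = 166.6 N down at 3 m → arm 0.3 m, τ = 166.6 × 0.3 = 49.98 N·m counterclockwise.
Toolbox: 14 × 9.8 = 137.2 N down at 4.4 m → arm 1.1 m, τ = 137.2 × 1.1 = 150.9 N·m clockwise.
Net moment of existing loads = 100.9 N·m clockwise.
The speaker weighs 17 × 9.8 = 166.6 N and must supply an equal counterclockwise moment, so its lever arm about the pivot is 100.9 / 166.6 = 0.606 m.
That puts it at 3.3 − 0.606 = 2.69 m from the left end.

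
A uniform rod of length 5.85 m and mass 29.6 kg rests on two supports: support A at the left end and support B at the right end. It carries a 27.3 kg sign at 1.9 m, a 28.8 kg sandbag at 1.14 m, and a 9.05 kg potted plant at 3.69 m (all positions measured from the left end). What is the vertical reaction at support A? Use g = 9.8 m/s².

Choose support B as the axis so its reaction then has zero moment arm.
Beam weight: 29.6 × 9.8 = 290.1 N down at 2.925 m → arm 2.925 m, τ = 290.1 × 2.925 = 848.5 N·m counterclockwise.
Sign: 27.3 × 9.8 = 267.5 N down at 1.9 m → arm 3.95 m, τ = 267.5 × 3.95 = 1057 N·m counterclockwise.
Sandbag: 28.8 × 9.8 = 282.2 N down at 1.14 m → arm 4.71 m, τ = 282.2 × 4.71 = 1329 N·m counterclockwise.
Potted plant: 9.05 × 9.8 = 88.69 N down at 3.69 m → arm 2.16 m, τ = 88.69 × 2.16 = 191.6 N·m counterclockwise.
Net load moment about support B = 3426 N·m counterclockwise.
Reaction R at support A is upward at 0 m, arm 5.85 m → moment R × 5.85 clockwise.
Setting net torque to zero: R × 5.85 = 3426 → R = 586 N.

R_A ≈ 586 N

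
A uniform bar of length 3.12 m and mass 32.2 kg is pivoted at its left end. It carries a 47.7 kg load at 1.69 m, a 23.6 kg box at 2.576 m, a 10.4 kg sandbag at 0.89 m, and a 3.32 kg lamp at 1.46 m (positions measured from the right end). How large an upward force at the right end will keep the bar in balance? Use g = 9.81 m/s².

F ≈ 503 N

Take moments about the left end.
Beam weight: 32.2 × 9.81 = 315.9 N down at 1.56 m → arm 1.56 m, τ = 315.9 × 1.56 = 492.8 N·m clockwise.
Load: 47.7 × 9.81 = 467.9 N down at 1.69 m → arm 1.43 m, τ = 467.9 × 1.43 = 669.1 N·m clockwise.
Box: 23.6 × 9.81 = 231.5 N down at 2.576 m → arm 0.544 m, τ = 231.5 × 0.544 = 125.9 N·m clockwise.
Sandbag: 10.4 × 9.81 = 102 N down at 0.89 m → arm 2.23 m, τ = 102 × 2.23 = 227.5 N·m clockwise.
Lamp: 3.32 × 9.81 = 32.57 N down at 1.46 m → arm 1.66 m, τ = 32.57 × 1.66 = 54.07 N·m clockwise.
Net moment of the loads = 1569 N·m clockwise.
The upward force F acts at the right end, arm 3.12 m, giving F × 3.12 counterclockwise.
Balancing moments: F × 3.12 = 1569, giving F = 1569 / 3.12 = 503 N.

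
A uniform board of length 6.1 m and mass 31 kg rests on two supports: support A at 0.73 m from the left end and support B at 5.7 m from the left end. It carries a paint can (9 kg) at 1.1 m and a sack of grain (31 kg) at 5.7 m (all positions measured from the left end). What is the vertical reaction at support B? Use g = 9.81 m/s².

R_B ≈ 453 N

Taking torques about support A:
Beam weight: 31 × 9.81 = 304.1 N down at 3.05 m → arm 2.32 m, τ = 304.1 × 2.32 = 705.5 N·m clockwise.
Paint can: 9 × 9.81 = 88.29 N down at 1.1 m → arm 0.37 m, τ = 88.29 × 0.37 = 32.67 N·m clockwise.
Sack of grain: 31 × 9.81 = 304.1 N down at 5.7 m → arm 4.97 m, τ = 304.1 × 4.97 = 1511 N·m clockwise.
Net load moment about support A = 2249 N·m clockwise.
Reaction R at support B is upward at 5.7 m, arm 4.97 m → moment R × 4.97 counterclockwise.
Στ = 0 ⇒ R × 4.97 = 2249 ⇒ R = 453 N.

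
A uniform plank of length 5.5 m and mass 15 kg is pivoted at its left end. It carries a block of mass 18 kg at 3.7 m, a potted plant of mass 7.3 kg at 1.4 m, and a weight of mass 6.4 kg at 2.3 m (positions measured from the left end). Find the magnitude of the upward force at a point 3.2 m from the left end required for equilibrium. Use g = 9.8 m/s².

About the left end:
Beam weight: 15 × 9.8 = 147 N down at 2.75 m → arm 2.75 m, τ = 147 × 2.75 = 404.2 N·m clockwise.
Block: 18 × 9.8 = 176.4 N down at 3.7 m → arm 3.7 m, τ = 176.4 × 3.7 = 652.7 N·m clockwise.
Potted plant: 7.3 × 9.8 = 71.54 N down at 1.4 m → arm 1.4 m, τ = 71.54 × 1.4 = 100.2 N·m clockwise.
Weight: 6.4 × 9.8 = 62.72 N down at 2.3 m → arm 2.3 m, τ = 62.72 × 2.3 = 144.3 N·m clockwise.
Net moment of the loads = 1301 N·m clockwise.
The upward force F acts at a point 3.2 m from the left end, arm 3.2 m, giving F × 3.2 counterclockwise.
Balancing moments: F × 3.2 = 1301, giving F = 1301 / 3.2 = 407 N.

F ≈ 407 N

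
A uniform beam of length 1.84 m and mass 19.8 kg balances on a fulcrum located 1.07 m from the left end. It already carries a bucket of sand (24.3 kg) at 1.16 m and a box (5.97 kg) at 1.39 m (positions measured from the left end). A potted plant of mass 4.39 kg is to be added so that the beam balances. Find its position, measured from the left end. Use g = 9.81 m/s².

x ≈ 0.813 m from the left end

Sum moments about the fulcrum (at 1.07 m from the left end) (the support reaction has zero arm there).
Beam weight: 19.8 × 9.81 = 194.2 N down at 0.92 m → arm 0.15 m, τ = 194.2 × 0.15 = 29.13 N·m counterclockwise.
Bucket of sand: 24.3 × 9.81 = 238.4 N down at 1.16 m → arm 0.09 m, τ = 238.4 × 0.09 = 21.46 N·m clockwise.
Box: 5.97 × 9.81 = 58.57 N down at 1.39 m → arm 0.32 m, τ = 58.57 × 0.32 = 18.74 N·m clockwise.
Net moment of existing loads = 11.07 N·m clockwise.
The potted plant weighs 4.39 × 9.81 = 43.07 N and must supply an equal counterclockwise moment, so its lever arm about the fulcrum is 11.07 / 43.07 = 0.257 m.
That puts it at 1.07 − 0.257 = 0.813 m from the left end.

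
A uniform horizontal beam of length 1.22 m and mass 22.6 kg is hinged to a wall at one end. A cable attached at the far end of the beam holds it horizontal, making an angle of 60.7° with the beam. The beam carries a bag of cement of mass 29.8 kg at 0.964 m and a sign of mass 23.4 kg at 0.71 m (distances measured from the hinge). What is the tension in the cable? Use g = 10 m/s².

Take moments about the hinge.
Beam weight: 22.6 × 10 = 226 N down at 0.61 m → arm 0.61 m, τ = 226 × 0.61 = 137.9 N·m clockwise.
Bag of cement: 29.8 × 10 = 298 N down at 0.964 m → arm 0.964 m, τ = 298 × 0.964 = 287.3 N·m clockwise.
Sign: 23.4 × 10 = 234 N down at 0.71 m → arm 0.71 m, τ = 234 × 0.71 = 166.1 N·m clockwise.
Total clockwise load moment = 591.3 N·m.
The cable tension T acts at 1.22 m; only its component perpendicular to the beam, T sinθ, produces torque. sin 60.7° = 0.8721.
Setting net torque to zero: T × 1.22 × 0.8721 = 591.3 → T = 591.3 / 1.064 = 556 N.

T ≈ 556 N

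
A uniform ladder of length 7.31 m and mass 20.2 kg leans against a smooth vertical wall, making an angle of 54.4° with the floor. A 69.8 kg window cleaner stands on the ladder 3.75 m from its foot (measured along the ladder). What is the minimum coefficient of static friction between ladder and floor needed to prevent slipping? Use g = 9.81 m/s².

μ_min ≈ 0.365

Take moments about the foot of the ladder.
Ladder weight 20.2×9.81 = 198.2 N acts at 3.655 m along the ladder; its horizontal arm is 3.655·cos54.4° = 2.128 m → τ = 421.8 N·m clockwise.
Window cleaner: 69.8×9.81 = 684.7 N at 3.75 m → arm 2.183 m → τ = 1495 N·m clockwise.
Wall normal N acts horizontally at the top; its moment arm is the height L sinθ = 7.31·sin54.4° = 5.944 m, counterclockwise.
Στ = 0 ⇒ N × 5.944 = 1917 ⇒ N = 322.5 N.
ΣFx = 0 ⇒ f = N_wall = 322.5 N. ΣFy = 0 ⇒ N_floor = 882.9 N.
μ_min = f / N_floor = 322.5 / 882.9 = 0.365.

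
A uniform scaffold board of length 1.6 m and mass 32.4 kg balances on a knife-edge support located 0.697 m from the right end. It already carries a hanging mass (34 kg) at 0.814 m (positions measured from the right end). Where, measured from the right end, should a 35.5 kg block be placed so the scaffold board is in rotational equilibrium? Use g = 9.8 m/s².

x ≈ 0.491 m from the right end

Taking torques about the knife-edge support (at 0.697 m from the right end):
Beam weight: 32.4 × 9.8 = 317.5 N down at 0.8 m → arm 0.103 m, τ = 317.5 × 0.103 = 32.7 N·m counterclockwise.
Hanging mass: 34 × 9.8 = 333.2 N down at 0.814 m → arm 0.117 m, τ = 333.2 × 0.117 = 38.98 N·m counterclockwise.
Net moment of existing loads = 71.68 N·m counterclockwise.
The block weighs 35.5 × 9.8 = 347.9 N and must supply an equal clockwise moment, so its lever arm about the knife-edge support is 71.68 / 347.9 = 0.206 m.
That puts it at 0.697 − 0.206 = 0.491 m from the right end.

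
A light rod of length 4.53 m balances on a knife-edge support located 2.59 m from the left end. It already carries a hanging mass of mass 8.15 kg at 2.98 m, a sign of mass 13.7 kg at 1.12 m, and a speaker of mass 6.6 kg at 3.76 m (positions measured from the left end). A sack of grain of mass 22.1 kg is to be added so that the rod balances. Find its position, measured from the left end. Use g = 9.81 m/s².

x ≈ 3.01 m from the left end

Sum moments about the knife-edge support (at 2.59 m from the left end) (the support reaction has zero arm there).
Hanging mass: 8.15 × 9.81 = 79.95 N down at 2.98 m → arm 0.39 m, τ = 79.95 × 0.39 = 31.18 N·m clockwise.
Sign: 13.7 × 9.81 = 134.4 N down at 1.12 m → arm 1.47 m, τ = 134.4 × 1.47 = 197.6 N·m counterclockwise.
Speaker: 6.6 × 9.81 = 64.75 N down at 3.76 m → arm 1.17 m, τ = 64.75 × 1.17 = 75.76 N·m clockwise.
Net moment of existing loads = 90.66 N·m counterclockwise.
The sack of grain weighs 22.1 × 9.81 = 216.8 N and must supply an equal clockwise moment, so its lever arm about the knife-edge support is 90.66 / 216.8 = 0.418 m.
That puts it at 2.59 + 0.418 = 3.01 m from the left end.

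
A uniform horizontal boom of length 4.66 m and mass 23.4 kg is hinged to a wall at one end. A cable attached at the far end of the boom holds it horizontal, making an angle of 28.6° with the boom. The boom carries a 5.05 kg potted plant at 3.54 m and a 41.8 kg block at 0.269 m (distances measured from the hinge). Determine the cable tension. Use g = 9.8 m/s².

T ≈ 367 N

Sum moments about the hinge (the unknown hinge reaction has zero arm there).
Beam weight: 23.4 × 9.8 = 229.3 N down at 2.33 m → arm 2.33 m, τ = 229.3 × 2.33 = 534.3 N·m clockwise.
Potted plant: 5.05 × 9.8 = 49.49 N down at 3.54 m → arm 3.54 m, τ = 49.49 × 3.54 = 175.2 N·m clockwise.
Block: 41.8 × 9.8 = 409.6 N down at 0.269 m → arm 0.269 m, τ = 409.6 × 0.269 = 110.2 N·m clockwise.
Total clockwise load moment = 819.7 N·m.
The cable tension T acts at 4.66 m; only its component perpendicular to the boom, T sinθ, produces torque. sin 28.6° = 0.4787.
For rotational equilibrium, T × 4.66 × 0.4787 = 819.7, so T = 819.7 / 2.231 = 367 N.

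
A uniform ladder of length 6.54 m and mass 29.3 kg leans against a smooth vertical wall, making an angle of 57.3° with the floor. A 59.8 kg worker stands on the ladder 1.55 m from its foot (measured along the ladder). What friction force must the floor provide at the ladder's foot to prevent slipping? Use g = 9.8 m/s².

About the foot of the ladder:
Ladder weight 29.3×9.8 = 287.1 N acts at 3.27 m along the ladder; its horizontal arm is 3.27·cos57.3° = 1.767 m → τ = 507.3 N·m clockwise.
Worker: 59.8×9.8 = 586 N at 1.55 m → arm 0.8374 m → τ = 490.7 N·m clockwise.
Wall normal N acts horizontally at the top; its moment arm is the height L sinθ = 6.54·sin57.3° = 5.503 m, counterclockwise.
Στ = 0 ⇒ N × 5.503 = 998 ⇒ N = 181 N.
ΣFx = 0: friction at the foot balances the wall's push, so f = N_wall = 181 N.

f ≈ 181 N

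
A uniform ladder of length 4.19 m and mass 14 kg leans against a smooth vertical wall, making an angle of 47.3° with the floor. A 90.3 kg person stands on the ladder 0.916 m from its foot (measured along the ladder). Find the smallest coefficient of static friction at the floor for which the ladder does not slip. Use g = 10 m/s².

Taking torques about the foot of the ladder:
Ladder weight 14×10 = 140 N acts at 2.095 m along the ladder; its horizontal arm is 2.095·cos47.3° = 1.421 m → τ = 198.9 N·m clockwise.
Person: 90.3×10 = 903 N at 0.916 m → arm 0.6212 m → τ = 560.9 N·m clockwise.
Wall normal N acts horizontally at the top; its moment arm is the height L sinθ = 4.19·sin47.3° = 3.079 m, counterclockwise.
Στ = 0 ⇒ N × 3.079 = 759.8 ⇒ N = 246.8 N.
ΣFx = 0 ⇒ f = N_wall = 246.8 N. ΣFy = 0 ⇒ N_floor = 1043 N.
μ_min = f / N_floor = 246.8 / 1043 = 0.237.

μ_min ≈ 0.237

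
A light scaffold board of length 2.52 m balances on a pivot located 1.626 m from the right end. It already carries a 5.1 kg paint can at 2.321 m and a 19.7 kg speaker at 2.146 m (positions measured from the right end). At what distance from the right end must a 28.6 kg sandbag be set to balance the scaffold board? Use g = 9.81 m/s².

Choose the pivot (at 1.626 m from the right end) as the axis so the support reaction has zero arm there.
Paint can: 5.1 × 9.81 = 50.03 N down at 2.321 m → arm 0.695 m, τ = 50.03 × 0.695 = 34.77 N·m counterclockwise.
Speaker: 19.7 × 9.81 = 193.3 N down at 2.146 m → arm 0.52 m, τ = 193.3 × 0.52 = 100.5 N·m counterclockwise.
Net moment of existing loads = 135.3 N·m counterclockwise.
The sandbag weighs 28.6 × 9.81 = 280.6 N and must supply an equal clockwise moment, so its lever arm about the pivot is 135.3 / 280.6 = 0.482 m.
That puts it at 1.626 − 0.482 = 1.14 m from the right end.

x ≈ 1.14 m from the right end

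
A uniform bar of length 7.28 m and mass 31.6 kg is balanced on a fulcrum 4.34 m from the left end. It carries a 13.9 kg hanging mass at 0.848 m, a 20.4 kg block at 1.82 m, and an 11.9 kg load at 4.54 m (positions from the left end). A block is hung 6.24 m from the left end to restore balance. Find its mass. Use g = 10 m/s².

Sum moments about the fulcrum (at 4.34 m from the left end) (the support reaction has zero arm there).
Beam weight: 31.6 × 10 = 316 N down at 3.64 m → arm 0.7 m, τ = 316 × 0.7 = 221.2 N·m counterclockwise.
Hanging mass: 13.9 × 10 = 139 N down at 0.848 m → arm 3.492 m, τ = 139 × 3.492 = 485.4 N·m counterclockwise.
Block: 20.4 × 10 = 204 N down at 1.82 m → arm 2.52 m, τ = 204 × 2.52 = 514.1 N·m counterclockwise.
Load: 11.9 × 10 = 119 N down at 4.54 m → arm 0.2 m, τ = 119 × 0.2 = 23.8 N·m clockwise.
Net moment of known loads = 1197 N·m counterclockwise.
An unknown mass m at 6.24 m has arm 1.9 m; its moment is m·g·1.9 clockwise.
Στ = 0 ⇒ m × 10 × 1.9 = 1197 ⇒ m = 1197 / (10 × 1.9) = 63 kg.

m ≈ 63 kg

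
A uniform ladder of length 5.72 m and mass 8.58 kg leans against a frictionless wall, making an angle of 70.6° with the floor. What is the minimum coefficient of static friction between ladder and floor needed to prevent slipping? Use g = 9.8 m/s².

Taking torques about the foot of the ladder:
Ladder weight 8.58×9.8 = 84.08 N acts at 2.86 m along the ladder; its horizontal arm is 2.86·cos70.6° = 0.95 m → τ = 79.88 N·m clockwise.
Wall normal N acts horizontally at the top; its moment arm is the height L sinθ = 5.72·sin70.6° = 5.395 m, counterclockwise.
Setting net torque to zero: N × 5.395 = 79.88 → N = 14.81 N.
ΣFx = 0 ⇒ f = N_wall = 14.81 N. ΣFy = 0 ⇒ N_floor = 84.08 N.
μ_min = f / N_floor = 14.81 / 84.08 = 0.176.

μ_min ≈ 0.176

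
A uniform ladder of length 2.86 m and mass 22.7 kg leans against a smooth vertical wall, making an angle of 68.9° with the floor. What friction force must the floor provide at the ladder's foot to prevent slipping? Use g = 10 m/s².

f ≈ 43.8 N

Taking torques about the foot of the ladder:
Ladder weight 22.7×10 = 227 N acts at 1.43 m along the ladder; its horizontal arm is 1.43·cos68.9° = 0.5148 m → τ = 116.9 N·m clockwise.
Wall normal N acts horizontally at the top; its moment arm is the height L sinθ = 2.86·sin68.9° = 2.668 m, counterclockwise.
For rotational equilibrium, N × 2.668 = 116.9, so N = 43.8 N.
ΣFx = 0: friction at the foot balances the wall's push, so f = N_wall = 43.8 N.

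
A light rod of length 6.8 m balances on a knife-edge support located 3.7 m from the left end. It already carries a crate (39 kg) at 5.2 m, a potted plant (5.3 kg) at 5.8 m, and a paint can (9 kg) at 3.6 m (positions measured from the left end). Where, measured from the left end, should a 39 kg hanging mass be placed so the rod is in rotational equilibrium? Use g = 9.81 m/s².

Sum moments about the knife-edge support (at 3.7 m from the left end) (the support reaction has zero arm there).
Crate: 39 × 9.81 = 382.6 N down at 5.2 m → arm 1.5 m, τ = 382.6 × 1.5 = 573.9 N·m clockwise.
Potted plant: 5.3 × 9.81 = 51.99 N down at 5.8 m → arm 2.1 m, τ = 51.99 × 2.1 = 109.2 N·m clockwise.
Paint can: 9 × 9.81 = 88.29 N down at 3.6 m → arm 0.1 m, τ = 88.29 × 0.1 = 8.829 N·m counterclockwise.
Net moment of existing loads = 674.3 N·m clockwise.
The hanging mass weighs 39 × 9.81 = 382.6 N and must supply an equal counterclockwise moment, so its lever arm about the knife-edge support is 674.3 / 382.6 = 1.76 m.
That puts it at 3.7 − 1.76 = 1.94 m from the left end.

x ≈ 1.94 m from the left end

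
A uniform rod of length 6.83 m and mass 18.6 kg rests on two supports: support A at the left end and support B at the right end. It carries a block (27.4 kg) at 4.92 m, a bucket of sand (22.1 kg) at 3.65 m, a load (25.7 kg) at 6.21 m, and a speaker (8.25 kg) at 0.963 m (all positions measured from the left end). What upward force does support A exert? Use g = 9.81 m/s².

R_A ≈ 360 N

Take moments about support B.
Beam weight: 18.6 × 9.81 = 182.5 N down at 3.415 m → arm 3.415 m, τ = 182.5 × 3.415 = 623.2 N·m counterclockwise.
Block: 27.4 × 9.81 = 268.8 N down at 4.92 m → arm 1.91 m, τ = 268.8 × 1.91 = 513.4 N·m counterclockwise.
Bucket of sand: 22.1 × 9.81 = 216.8 N down at 3.65 m → arm 3.18 m, τ = 216.8 × 3.18 = 689.4 N·m counterclockwise.
Load: 25.7 × 9.81 = 252.1 N down at 6.21 m → arm 0.62 m, τ = 252.1 × 0.62 = 156.3 N·m counterclockwise.
Speaker: 8.25 × 9.81 = 80.93 N down at 0.963 m → arm 5.867 m, τ = 80.93 × 5.867 = 474.8 N·m counterclockwise.
Net load moment about support B = 2457 N·m counterclockwise.
Reaction R at support A is upward at 0 m, arm 6.83 m → moment R × 6.83 clockwise.
Στ = 0 ⇒ R × 6.83 = 2457 ⇒ R = 360 N.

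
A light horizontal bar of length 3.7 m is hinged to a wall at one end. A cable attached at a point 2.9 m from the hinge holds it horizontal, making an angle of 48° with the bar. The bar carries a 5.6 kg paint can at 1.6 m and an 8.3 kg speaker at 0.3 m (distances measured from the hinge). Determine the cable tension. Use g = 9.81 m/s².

About the hinge:
Paint can: 5.6 × 9.81 = 54.94 N down at 1.6 m → arm 1.6 m, τ = 54.94 × 1.6 = 87.9 N·m clockwise.
Speaker: 8.3 × 9.81 = 81.42 N down at 0.3 m → arm 0.3 m, τ = 81.42 × 0.3 = 24.43 N·m clockwise.
Total clockwise load moment = 112.3 N·m.
The cable tension T acts at 2.9 m; only its component perpendicular to the bar, T sinθ, produces torque. sin 48° = 0.7431.
Στ = 0 ⇒ T × 2.9 × 0.7431 = 112.3 ⇒ T = 112.3 / 2.155 = 52.1 N.

T ≈ 52.1 N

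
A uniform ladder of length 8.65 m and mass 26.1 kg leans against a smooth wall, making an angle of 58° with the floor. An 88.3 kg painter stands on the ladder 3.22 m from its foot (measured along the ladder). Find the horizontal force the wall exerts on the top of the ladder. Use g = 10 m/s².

About the foot of the ladder:
Ladder weight 26.1×10 = 261 N acts at 4.325 m along the ladder; its horizontal arm is 4.325·cos58° = 2.292 m → τ = 598.2 N·m clockwise.
Painter: 88.3×10 = 883 N at 3.22 m → arm 1.706 m → τ = 1506 N·m clockwise.
Wall normal N acts horizontally at the top; its moment arm is the height L sinθ = 8.65·sin58° = 7.336 m, counterclockwise.
Balancing moments: N × 7.336 = 2104, giving N = 287 N.

N_wall ≈ 287 N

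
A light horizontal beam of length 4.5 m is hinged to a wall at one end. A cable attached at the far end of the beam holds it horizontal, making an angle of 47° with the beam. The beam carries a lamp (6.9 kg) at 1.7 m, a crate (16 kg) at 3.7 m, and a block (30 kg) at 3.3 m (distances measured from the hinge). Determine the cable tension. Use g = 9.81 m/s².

About the hinge:
Lamp: 6.9 × 9.81 = 67.69 N down at 1.7 m → arm 1.7 m, τ = 67.69 × 1.7 = 115.1 N·m clockwise.
Crate: 16 × 9.81 = 157 N down at 3.7 m → arm 3.7 m, τ = 157 × 3.7 = 580.9 N·m clockwise.
Block: 30 × 9.81 = 294.3 N down at 3.3 m → arm 3.3 m, τ = 294.3 × 3.3 = 971.2 N·m clockwise.
Total clockwise load moment = 1667 N·m.
The cable tension T acts at 4.5 m; only its component perpendicular to the beam, T sinθ, produces torque. sin 47° = 0.7314.
For rotational equilibrium, T × 4.5 × 0.7314 = 1667, so T = 1667 / 3.291 = 507 N.

T ≈ 507 N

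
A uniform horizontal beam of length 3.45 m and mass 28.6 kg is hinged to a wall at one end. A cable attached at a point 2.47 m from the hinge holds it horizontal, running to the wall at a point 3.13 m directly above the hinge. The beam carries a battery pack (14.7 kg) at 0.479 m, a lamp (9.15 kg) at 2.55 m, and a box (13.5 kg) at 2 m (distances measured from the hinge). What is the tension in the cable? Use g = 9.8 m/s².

T ≈ 539 N

About the hinge:
Beam weight: 28.6 × 9.8 = 280.3 N down at 1.725 m → arm 1.725 m, τ = 280.3 × 1.725 = 483.5 N·m clockwise.
Battery pack: 14.7 × 9.8 = 144.1 N down at 0.479 m → arm 0.479 m, τ = 144.1 × 0.479 = 69.02 N·m clockwise.
Lamp: 9.15 × 9.8 = 89.67 N down at 2.55 m → arm 2.55 m, τ = 89.67 × 2.55 = 228.7 N·m clockwise.
Box: 13.5 × 9.8 = 132.3 N down at 2 m → arm 2 m, τ = 132.3 × 2 = 264.6 N·m clockwise.
Total clockwise load moment = 1046 N·m.
The cable tension T acts at 2.47 m; only its component perpendicular to the beam, T sinθ, produces torque. sinθ = h/√(h²+d²) = 3.13/√(3.13²+2.47²) = 0.785.
For rotational equilibrium, T × 2.47 × 0.785 = 1046, so T = 1046 / 1.939 = 539 N.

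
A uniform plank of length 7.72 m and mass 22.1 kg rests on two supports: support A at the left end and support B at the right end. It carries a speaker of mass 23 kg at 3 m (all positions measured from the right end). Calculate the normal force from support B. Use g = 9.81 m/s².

Taking torques about support A:
Beam weight: 22.1 × 9.81 = 216.8 N down at 3.86 m → arm 3.86 m, τ = 216.8 × 3.86 = 836.8 N·m clockwise.
Speaker: 23 × 9.81 = 225.6 N down at 3 m → arm 4.72 m, τ = 225.6 × 4.72 = 1065 N·m clockwise.
Net load moment about support A = 1902 N·m clockwise.
Reaction R at support B is upward at 0 m, arm 7.72 m → moment R × 7.72 counterclockwise.
For rotational equilibrium, R × 7.72 = 1902, so R = 246 N.

R_B ≈ 246 N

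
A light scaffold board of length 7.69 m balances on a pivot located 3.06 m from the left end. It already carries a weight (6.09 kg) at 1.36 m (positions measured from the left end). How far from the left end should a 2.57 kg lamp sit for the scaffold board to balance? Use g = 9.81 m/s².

Choose the pivot (at 3.06 m from the left end) as the axis so the support reaction has zero arm there.
Weight: 6.09 × 9.81 = 59.74 N down at 1.36 m → arm 1.7 m, τ = 59.74 × 1.7 = 101.6 N·m counterclockwise.
Net moment of existing loads = 101.6 N·m counterclockwise.
The lamp weighs 2.57 × 9.81 = 25.21 N and must supply an equal clockwise moment, so its lever arm about the pivot is 101.6 / 25.21 = 4.03 m.
That puts it at 3.06 + 4.03 = 7.09 m from the left end.

x ≈ 7.09 m from the left end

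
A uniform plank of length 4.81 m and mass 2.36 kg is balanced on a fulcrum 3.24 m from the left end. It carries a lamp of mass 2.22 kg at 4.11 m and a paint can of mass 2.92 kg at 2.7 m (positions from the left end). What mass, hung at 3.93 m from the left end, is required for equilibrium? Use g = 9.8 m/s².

m ≈ 2.34 kg

Take moments about the fulcrum (at 3.24 m from the left end).
Beam weight: 2.36 × 9.8 = 23.13 N down at 2.405 m → arm 0.835 m, τ = 23.13 × 0.835 = 19.31 N·m counterclockwise.
Lamp: 2.22 × 9.8 = 21.76 N down at 4.11 m → arm 0.87 m, τ = 21.76 × 0.87 = 18.93 N·m clockwise.
Paint can: 2.92 × 9.8 = 28.62 N down at 2.7 m → arm 0.54 m, τ = 28.62 × 0.54 = 15.45 N·m counterclockwise.
Net moment of known loads = 15.83 N·m counterclockwise.
An unknown mass m at 3.93 m has arm 0.69 m; its moment is m·g·0.69 clockwise.
Setting net torque to zero: m × 9.8 × 0.69 = 15.83 → m = 15.83 / (9.8 × 0.69) = 2.34 kg.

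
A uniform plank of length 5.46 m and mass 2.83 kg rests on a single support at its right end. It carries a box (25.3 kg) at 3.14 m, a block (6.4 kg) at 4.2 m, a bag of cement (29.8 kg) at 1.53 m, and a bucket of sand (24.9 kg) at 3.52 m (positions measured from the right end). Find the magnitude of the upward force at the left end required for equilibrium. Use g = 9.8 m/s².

About the right end:
Beam weight: 2.83 × 9.8 = 27.73 N down at 2.73 m → arm 2.73 m, τ = 27.73 × 2.73 = 75.7 N·m counterclockwise.
Box: 25.3 × 9.8 = 247.9 N down at 3.14 m → arm 3.14 m, τ = 247.9 × 3.14 = 778.4 N·m counterclockwise.
Block: 6.4 × 9.8 = 62.72 N down at 4.2 m → arm 4.2 m, τ = 62.72 × 4.2 = 263.4 N·m counterclockwise.
Bag of cement: 29.8 × 9.8 = 292 N down at 1.53 m → arm 1.53 m, τ = 292 × 1.53 = 446.8 N·m counterclockwise.
Bucket of sand: 24.9 × 9.8 = 244 N down at 3.52 m → arm 3.52 m, τ = 244 × 3.52 = 858.9 N·m counterclockwise.
Net moment of the loads = 2423 N·m counterclockwise.
The upward force F acts at the left end, arm 5.46 m, giving F × 5.46 clockwise.
For rotational equilibrium, F × 5.46 = 2423, so F = 2423 / 5.46 = 444 N.

F ≈ 444 N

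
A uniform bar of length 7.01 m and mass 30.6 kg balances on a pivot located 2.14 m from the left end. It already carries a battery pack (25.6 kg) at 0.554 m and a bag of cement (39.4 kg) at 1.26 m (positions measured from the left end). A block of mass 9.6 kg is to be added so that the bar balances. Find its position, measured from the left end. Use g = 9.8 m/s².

x ≈ 5.63 m from the left end

Taking torques about the pivot (at 2.14 m from the left end):
Beam weight: 30.6 × 9.8 = 299.9 N down at 3.505 m → arm 1.365 m, τ = 299.9 × 1.365 = 409.4 N·m clockwise.
Battery pack: 25.6 × 9.8 = 250.9 N down at 0.554 m → arm 1.586 m, τ = 250.9 × 1.586 = 397.9 N·m counterclockwise.
Bag of cement: 39.4 × 9.8 = 386.1 N down at 1.26 m → arm 0.88 m, τ = 386.1 × 0.88 = 339.8 N·m counterclockwise.
Net moment of existing loads = 328.3 N·m counterclockwise.
The block weighs 9.6 × 9.8 = 94.08 N and must supply an equal clockwise moment, so its lever arm about the pivot is 328.3 / 94.08 = 3.49 m.
That puts it at 2.14 + 3.49 = 5.63 m from the left end.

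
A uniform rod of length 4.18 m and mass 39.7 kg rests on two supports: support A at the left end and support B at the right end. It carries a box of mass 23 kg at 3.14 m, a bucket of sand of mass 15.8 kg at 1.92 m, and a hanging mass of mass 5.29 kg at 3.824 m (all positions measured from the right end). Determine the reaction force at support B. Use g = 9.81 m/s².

About support A:
Beam weight: 39.7 × 9.81 = 389.5 N down at 2.09 m → arm 2.09 m, τ = 389.5 × 2.09 = 814.1 N·m clockwise.
Box: 23 × 9.81 = 225.6 N down at 3.14 m → arm 1.04 m, τ = 225.6 × 1.04 = 234.6 N·m clockwise.
Bucket of sand: 15.8 × 9.81 = 155 N down at 1.92 m → arm 2.26 m, τ = 155 × 2.26 = 350.3 N·m clockwise.
Hanging mass: 5.29 × 9.81 = 51.89 N down at 3.824 m → arm 0.356 m, τ = 51.89 × 0.356 = 18.47 N·m clockwise.
Net load moment about support A = 1417 N·m clockwise.
Reaction R at support B is upward at 0 m, arm 4.18 m → moment R × 4.18 counterclockwise.
For rotational equilibrium, R × 4.18 = 1417, so R = 339 N.

R_B ≈ 339 N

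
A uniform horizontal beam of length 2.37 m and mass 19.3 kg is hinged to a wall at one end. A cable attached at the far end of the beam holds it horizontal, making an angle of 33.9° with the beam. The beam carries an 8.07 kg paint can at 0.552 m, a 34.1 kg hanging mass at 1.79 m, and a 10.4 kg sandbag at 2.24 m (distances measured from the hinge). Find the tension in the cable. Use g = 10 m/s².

T ≈ 845 N

Choose the hinge as the axis so the unknown hinge reaction has zero arm there.
Beam weight: 19.3 × 10 = 193 N down at 1.185 m → arm 1.185 m, τ = 193 × 1.185 = 228.7 N·m clockwise.
Paint can: 8.07 × 10 = 80.7 N down at 0.552 m → arm 0.552 m, τ = 80.7 × 0.552 = 44.55 N·m clockwise.
Hanging mass: 34.1 × 10 = 341 N down at 1.79 m → arm 1.79 m, τ = 341 × 1.79 = 610.4 N·m clockwise.
Sandbag: 10.4 × 10 = 104 N down at 2.24 m → arm 2.24 m, τ = 104 × 2.24 = 233 N·m clockwise.
Total clockwise load moment = 1117 N·m.
The cable tension T acts at 2.37 m; only its component perpendicular to the beam, T sinθ, produces torque. sin 33.9° = 0.5577.
Balancing moments: T × 2.37 × 0.5577 = 1117, giving T = 1117 / 1.322 = 845 N.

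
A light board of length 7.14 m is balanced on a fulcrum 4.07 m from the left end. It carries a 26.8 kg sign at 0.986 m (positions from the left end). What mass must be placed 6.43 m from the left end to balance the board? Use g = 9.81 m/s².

m ≈ 35 kg

Taking torques about the fulcrum (at 4.07 m from the left end):
Sign: 26.8 × 9.81 = 262.9 N down at 0.986 m → arm 3.084 m, τ = 262.9 × 3.084 = 810.8 N·m counterclockwise.
Net moment of known loads = 810.8 N·m counterclockwise.
An unknown mass m at 6.43 m has arm 2.36 m; its moment is m·g·2.36 clockwise.
Setting net torque to zero: m × 9.81 × 2.36 = 810.8 → m = 810.8 / (9.81 × 2.36) = 35 kg.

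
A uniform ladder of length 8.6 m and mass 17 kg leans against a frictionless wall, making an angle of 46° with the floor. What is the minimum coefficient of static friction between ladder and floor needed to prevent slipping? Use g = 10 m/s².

Taking torques about the foot of the ladder:
Ladder weight 17×10 = 170 N acts at 4.3 m along the ladder; its horizontal arm is 4.3·cos46° = 2.987 m → τ = 507.8 N·m clockwise.
Wall normal N acts horizontally at the top; its moment arm is the height L sinθ = 8.6·sin46° = 6.186 m, counterclockwise.
Setting net torque to zero: N × 6.186 = 507.8 → N = 82.09 N.
ΣFx = 0 ⇒ f = N_wall = 82.09 N. ΣFy = 0 ⇒ N_floor = 170 N.
μ_min = f / N_floor = 82.09 / 170 = 0.483.

μ_min ≈ 0.483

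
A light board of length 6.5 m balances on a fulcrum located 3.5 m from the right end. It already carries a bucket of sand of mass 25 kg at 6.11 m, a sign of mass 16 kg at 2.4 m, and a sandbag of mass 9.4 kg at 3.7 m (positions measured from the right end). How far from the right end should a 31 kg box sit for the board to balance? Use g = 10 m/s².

x ≈ 1.9 m from the right end

About the fulcrum (at 3.5 m from the right end):
Bucket of sand: 25 × 10 = 250 N down at 6.11 m → arm 2.61 m, τ = 250 × 2.61 = 652.5 N·m counterclockwise.
Sign: 16 × 10 = 160 N down at 2.4 m → arm 1.1 m, τ = 160 × 1.1 = 176 N·m clockwise.
Sandbag: 9.4 × 10 = 94 N down at 3.7 m → arm 0.2 m, τ = 94 × 0.2 = 18.8 N·m counterclockwise.
Net moment of existing loads = 495.3 N·m counterclockwise.
The box weighs 31 × 10 = 310 N and must supply an equal clockwise moment, so its lever arm about the fulcrum is 495.3 / 310 = 1.6 m.
That puts it at 3.5 − 1.6 = 1.9 m from the right end.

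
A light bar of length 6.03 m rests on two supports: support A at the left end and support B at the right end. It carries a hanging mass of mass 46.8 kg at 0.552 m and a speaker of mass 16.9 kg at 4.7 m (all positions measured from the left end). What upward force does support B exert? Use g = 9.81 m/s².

R_B ≈ 171 N

Take moments about support A.
Hanging mass: 46.8 × 9.81 = 459.1 N down at 0.552 m → arm 0.552 m, τ = 459.1 × 0.552 = 253.4 N·m clockwise.
Speaker: 16.9 × 9.81 = 165.8 N down at 4.7 m → arm 4.7 m, τ = 165.8 × 4.7 = 779.3 N·m clockwise.
Net load moment about support A = 1033 N·m clockwise.
Reaction R at support B is upward at 6.03 m, arm 6.03 m → moment R × 6.03 counterclockwise.
Στ = 0 ⇒ R × 6.03 = 1033 ⇒ R = 171 N.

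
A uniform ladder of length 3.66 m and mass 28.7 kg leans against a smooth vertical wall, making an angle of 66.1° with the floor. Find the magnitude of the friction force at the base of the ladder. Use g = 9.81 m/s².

Sum moments about the foot of the ladder (the floor normal and friction both act there and drop out).
Ladder weight 28.7×9.81 = 281.5 N acts at 1.83 m along the ladder; its horizontal arm is 1.83·cos66.1° = 0.7414 m → τ = 208.7 N·m clockwise.
Wall normal N acts horizontally at the top; its moment arm is the height L sinθ = 3.66·sin66.1° = 3.346 m, counterclockwise.
Στ = 0 ⇒ N × 3.346 = 208.7 ⇒ N = 62.4 N.
ΣFx = 0: friction at the foot balances the wall's push, so f = N_wall = 62.4 N.

f ≈ 62.4 N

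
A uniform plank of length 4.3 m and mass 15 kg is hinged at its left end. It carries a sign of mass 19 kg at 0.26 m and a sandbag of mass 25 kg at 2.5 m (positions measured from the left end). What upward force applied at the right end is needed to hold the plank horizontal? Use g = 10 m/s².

Sum moments about the left end (the unknown pivot reaction has zero arm there).
Beam weight: 15 × 10 = 150 N down at 2.15 m → arm 2.15 m, τ = 150 × 2.15 = 322.5 N·m clockwise.
Sign: 19 × 10 = 190 N down at 0.26 m → arm 0.26 m, τ = 190 × 0.26 = 49.4 N·m clockwise.
Sandbag: 25 × 10 = 250 N down at 2.5 m → arm 2.5 m, τ = 250 × 2.5 = 625 N·m clockwise.
Net moment of the loads = 996.9 N·m clockwise.
The upward force F acts at the right end, arm 4.3 m, giving F × 4.3 counterclockwise.
For rotational equilibrium, F × 4.3 = 996.9, so F = 996.9 / 4.3 = 232 N.

F ≈ 232 N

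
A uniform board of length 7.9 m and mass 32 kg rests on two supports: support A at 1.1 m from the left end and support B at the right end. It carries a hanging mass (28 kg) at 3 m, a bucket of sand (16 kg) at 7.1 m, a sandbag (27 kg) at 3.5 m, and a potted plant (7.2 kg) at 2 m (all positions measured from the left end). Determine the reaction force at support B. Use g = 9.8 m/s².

R_B ≈ 449 N

Take moments about support A.
Beam weight: 32 × 9.8 = 313.6 N down at 3.95 m → arm 2.85 m, τ = 313.6 × 2.85 = 893.8 N·m clockwise.
Hanging mass: 28 × 9.8 = 274.4 N down at 3 m → arm 1.9 m, τ = 274.4 × 1.9 = 521.4 N·m clockwise.
Bucket of sand: 16 × 9.8 = 156.8 N down at 7.1 m → arm 6 m, τ = 156.8 × 6 = 940.8 N·m clockwise.
Sandbag: 27 × 9.8 = 264.6 N down at 3.5 m → arm 2.4 m, τ = 264.6 × 2.4 = 635 N·m clockwise.
Potted plant: 7.2 × 9.8 = 70.56 N down at 2 m → arm 0.9 m, τ = 70.56 × 0.9 = 63.5 N·m clockwise.
Net load moment about support A = 3054 N·m clockwise.
Reaction R at support B is upward at 7.9 m, arm 6.8 m → moment R × 6.8 counterclockwise.
For rotational equilibrium, R × 6.8 = 3054, so R = 449 N.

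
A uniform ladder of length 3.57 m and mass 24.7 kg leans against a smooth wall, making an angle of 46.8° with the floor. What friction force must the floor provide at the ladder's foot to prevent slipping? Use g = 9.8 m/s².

About the foot of the ladder:
Ladder weight 24.7×9.8 = 242.1 N acts at 1.785 m along the ladder; its horizontal arm is 1.785·cos46.8° = 1.222 m → τ = 295.8 N·m clockwise.
Wall normal N acts horizontally at the top; its moment arm is the height L sinθ = 3.57·sin46.8° = 2.602 m, counterclockwise.
Balancing moments: N × 2.602 = 295.8, giving N = 114 N.
ΣFx = 0: friction at the foot balances the wall's push, so f = N_wall = 114 N.

f ≈ 114 N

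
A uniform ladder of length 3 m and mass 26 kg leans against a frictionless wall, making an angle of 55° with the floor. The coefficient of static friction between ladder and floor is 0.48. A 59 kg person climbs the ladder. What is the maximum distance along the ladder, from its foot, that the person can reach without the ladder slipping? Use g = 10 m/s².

d ≈ 2.3 m

Choose the foot of the ladder as the axis so the floor normal and friction both act there and drop out.
Ladder weight 26×10 = 260 N acts at 1.5 m along the ladder; its horizontal arm is 1.5·cos55° = 0.8604 m → τ = 223.7 N·m clockwise.
Person weight 59×10 = 590 N at distance d → arm d·cos55° → τ = 590·d·0.5736 clockwise.
Wall normal N at the top has arm L sinθ = 2.457 m counterclockwise, so Στ = 0 gives N·2.457 = 223.7 + 338.4·d.
ΣFy = 0 ⇒ N_floor = 850 N, so the maximum friction is μ_s·N_floor = 0.48×850 = 408 N. ΣFx = 0 ⇒ N_wall = f, so at the slipping point N = 408 N.
Substituting: 408×2.457 = 223.7 + 338.4·d ⇒ d = (1002 − 223.7) / 338.4 = 2.3 m.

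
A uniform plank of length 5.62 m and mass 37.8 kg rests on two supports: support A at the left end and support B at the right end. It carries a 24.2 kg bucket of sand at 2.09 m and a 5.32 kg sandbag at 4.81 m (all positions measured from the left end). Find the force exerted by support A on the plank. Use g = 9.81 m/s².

About support B:
Beam weight: 37.8 × 9.81 = 370.8 N down at 2.81 m → arm 2.81 m, τ = 370.8 × 2.81 = 1042 N·m counterclockwise.
Bucket of sand: 24.2 × 9.81 = 237.4 N down at 2.09 m → arm 3.53 m, τ = 237.4 × 3.53 = 838 N·m counterclockwise.
Sandbag: 5.32 × 9.81 = 52.19 N down at 4.81 m → arm 0.81 m, τ = 52.19 × 0.81 = 42.27 N·m counterclockwise.
Net load moment about support B = 1922 N·m counterclockwise.
Reaction R at support A is upward at 0 m, arm 5.62 m → moment R × 5.62 clockwise.
Balancing moments: R × 5.62 = 1922, giving R = 342 N.

R_A ≈ 342 N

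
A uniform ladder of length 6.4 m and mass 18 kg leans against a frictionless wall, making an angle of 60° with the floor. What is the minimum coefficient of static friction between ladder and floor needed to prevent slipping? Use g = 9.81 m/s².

Sum moments about the foot of the ladder (the floor normal and friction both act there and drop out).
Ladder weight 18×9.81 = 176.6 N acts at 3.2 m along the ladder; its horizontal arm is 3.2·cos60° = 1.6 m → τ = 282.6 N·m clockwise.
Wall normal N acts horizontally at the top; its moment arm is the height L sinθ = 6.4·sin60° = 5.543 m, counterclockwise.
Στ = 0 ⇒ N × 5.543 = 282.6 ⇒ N = 50.98 N.
ΣFx = 0 ⇒ f = N_wall = 50.98 N. ΣFy = 0 ⇒ N_floor = 176.6 N.
μ_min = f / N_floor = 50.98 / 176.6 = 0.289.

μ_min ≈ 0.289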